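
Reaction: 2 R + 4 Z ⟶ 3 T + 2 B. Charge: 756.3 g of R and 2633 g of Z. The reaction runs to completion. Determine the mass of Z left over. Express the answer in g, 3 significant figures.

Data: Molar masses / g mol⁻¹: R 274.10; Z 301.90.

967 g

n(R) = 756.3 / 274.10 = 2.759 mol
n(Z) = 2633 / 301.90 = 8.721 mol
n/ν for R = 2.759/2 = 1.380
n/ν for Z = 8.721/4 = 2.180
Smallest n/ν is R → limiting reagent.
Z consumed = (4/2) × 2.759 = 5.518 mol
Z remaining = 8.721 − 5.518 = 3.203 mol
mass = 3.203 × 301.90 = 967.0 g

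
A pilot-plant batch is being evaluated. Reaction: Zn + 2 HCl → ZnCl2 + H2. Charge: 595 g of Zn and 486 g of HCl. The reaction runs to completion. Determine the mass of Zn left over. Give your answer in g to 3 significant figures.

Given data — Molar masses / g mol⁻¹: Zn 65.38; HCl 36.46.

159 g

n(Zn) = 595.0 / 65.38 = 9.101 mol
n(HCl) = 486.0 / 36.46 = 13.33 mol
n/ν → Zn: 9.101, HCl: 6.665; HCl is limiting.
Zn consumed = (1/2) × 13.33 = 6.665 mol
Zn remaining = 9.101 − 6.665 = 2.436 mol
mass = 2.436 × 65.38 = 159.3 g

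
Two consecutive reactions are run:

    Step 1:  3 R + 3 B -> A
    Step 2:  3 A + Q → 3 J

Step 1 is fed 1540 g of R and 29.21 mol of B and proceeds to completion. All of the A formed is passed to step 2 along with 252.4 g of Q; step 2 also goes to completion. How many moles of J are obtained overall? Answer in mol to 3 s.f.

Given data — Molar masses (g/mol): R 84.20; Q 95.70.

6.10 mol

Step 1:
n(R) = 1540 / 84.20 = 18.29 mol
n(B) = 29.21 mol
n/ν → R: 6.097, B: 9.737; R is limiting.
n(A) produced = (1/3) × 18.29 = 6.097 mol
Step 2:
n(A) available = 6.097 mol
n(Q) = 252.4 / 95.70 = 2.637 mol
n/ν → A: 2.032, Q: 2.637; A is limiting.
n(J) = (3/3) × 6.097 = 6.097 mol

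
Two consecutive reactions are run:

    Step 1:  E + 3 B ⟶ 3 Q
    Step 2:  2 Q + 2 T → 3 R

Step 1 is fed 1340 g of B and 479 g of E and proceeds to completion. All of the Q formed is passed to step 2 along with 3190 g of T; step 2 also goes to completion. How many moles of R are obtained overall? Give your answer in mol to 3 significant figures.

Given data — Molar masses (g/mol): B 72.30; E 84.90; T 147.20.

Step 1:
n(B) = 1340 / 72.30 = 18.53 mol
n(E) = 479.0 / 84.90 = 5.642 mol
n/ν for B = 18.53/3 = 6.177
n/ν for E = 5.642/1 = 5.642
Smallest n/ν is E → limiting reagent.
n(Q) produced = (3/1) × 5.642 = 16.93 mol
Step 2:
n(Q) available = 16.93 mol
n(T) = 3190 / 147.20 = 21.67 mol
n/ν for Q = 16.93/2 = 8.465
n/ν for T = 21.67/2 = 10.84
Smallest n/ν is Q → limiting reagent.
n(R) = (3/2) × 16.93 = 25.40 mol

25.4 mol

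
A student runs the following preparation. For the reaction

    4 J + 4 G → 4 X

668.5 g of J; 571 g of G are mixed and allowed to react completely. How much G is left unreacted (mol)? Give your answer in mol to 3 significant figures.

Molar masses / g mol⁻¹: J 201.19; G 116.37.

n(J) = 668.5 / 201.19 = 3.323 mol
n(G) = 571.0 / 116.37 = 4.907 mol
n/ν for J = 3.323/4 = 0.8308
n/ν for G = 4.907/4 = 1.227
Smallest n/ν is J → limiting reagent.
G consumed = (4/4) × 3.323 = 3.323 mol
G remaining = 4.907 − 3.323 = 1.584 mol

1.58 mol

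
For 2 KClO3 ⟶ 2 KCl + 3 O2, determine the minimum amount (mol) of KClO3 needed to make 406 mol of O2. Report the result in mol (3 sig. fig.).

271 mol

n(O2) = 406.0 mol
n(KClO3) = (2/3) × 406.0 = 270.7 mol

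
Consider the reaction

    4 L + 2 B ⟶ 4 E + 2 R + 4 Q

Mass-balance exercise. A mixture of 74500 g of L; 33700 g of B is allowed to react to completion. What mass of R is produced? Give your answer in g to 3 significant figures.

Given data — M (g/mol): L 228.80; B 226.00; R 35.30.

5260 g

n(L) = 74500 / 228.80 = 325.6 mol
n(B) = 33700 / 226.00 = 149.1 mol
n/ν for L = 325.6/4 = 81.40
n/ν for B = 149.1/2 = 74.55
Smallest n/ν is B → limiting reagent.
n(R) = (2/2) × 149.1 = 149.1 mol
mass = 149.1 × 35.30 = 5263 g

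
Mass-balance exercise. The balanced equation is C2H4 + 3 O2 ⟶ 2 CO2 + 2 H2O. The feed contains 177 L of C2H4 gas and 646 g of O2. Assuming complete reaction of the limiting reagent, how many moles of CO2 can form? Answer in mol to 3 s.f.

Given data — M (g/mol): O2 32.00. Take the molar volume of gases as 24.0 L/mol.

13.5 mol

n(C2H4) = 177.0 / 24.0 = 7.375 mol
n(O2) = 646.0 / 32.00 = 20.19 mol
n/ν for C2H4 = 7.375/1 = 7.375
n/ν for O2 = 20.19/3 = 6.730
Smallest n/ν is O2 → limiting reagent.
n(CO2) = (2/3) × 20.19 = 13.46 mol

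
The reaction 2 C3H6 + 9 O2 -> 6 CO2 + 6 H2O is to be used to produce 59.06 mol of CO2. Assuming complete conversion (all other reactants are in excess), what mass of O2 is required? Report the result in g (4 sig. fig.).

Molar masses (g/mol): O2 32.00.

n(CO2) = 59.06 mol
n(O2) = (9/6) × 59.06 = 88.59 mol
mass = 88.59 × 32.00 = 2835 g

2835 g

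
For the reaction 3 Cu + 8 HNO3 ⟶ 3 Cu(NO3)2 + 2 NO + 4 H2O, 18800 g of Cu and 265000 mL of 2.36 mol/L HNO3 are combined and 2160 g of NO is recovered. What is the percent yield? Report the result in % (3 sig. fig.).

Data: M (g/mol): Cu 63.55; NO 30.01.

n(Cu) = 18800 / 63.55 = 295.8 mol
n(HNO3) = 2.36 × 265000/1000 = 625.4 mol
n/ν for Cu = 295.8/3 = 98.60
n/ν for HNO3 = 625.4/8 = 78.18
Smallest n/ν is HNO3 → limiting reagent.
theoretical n(NO) = (2/8) × 625.4 = 156.4 mol → 4694 g
% yield = 2160 / 4694 × 100 = 46.02 %

46.0 %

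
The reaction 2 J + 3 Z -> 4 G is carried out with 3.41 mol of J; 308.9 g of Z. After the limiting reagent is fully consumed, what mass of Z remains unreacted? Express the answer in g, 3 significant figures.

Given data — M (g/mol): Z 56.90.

17.9 g

n(J) = 3.410 mol
n(Z) = 308.9 / 56.90 = 5.429 mol
n/ν for J = 3.410/2 = 1.705
n/ν for Z = 5.429/3 = 1.810
Smallest n/ν is J → limiting reagent.
Z consumed = (3/2) × 3.410 = 5.115 mol
Z remaining = 5.429 − 5.115 = 0.3140 mol
mass = 0.3140 × 56.90 = 17.87 g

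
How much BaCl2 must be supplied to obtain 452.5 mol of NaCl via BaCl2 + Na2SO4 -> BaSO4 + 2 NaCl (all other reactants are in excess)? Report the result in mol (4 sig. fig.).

n(NaCl) = 452.5 mol
n(BaCl2) = (1/2) × 452.5 = 226.3 mol

226.3 mol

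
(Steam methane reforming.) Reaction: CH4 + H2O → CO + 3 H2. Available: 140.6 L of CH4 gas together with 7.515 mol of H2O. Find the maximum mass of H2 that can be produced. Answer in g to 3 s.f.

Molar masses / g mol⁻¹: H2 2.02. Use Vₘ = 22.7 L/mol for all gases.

n(CH4) = 140.6 / 22.7 = 6.194 mol
n(H2O) = 7.515 mol
n/ν for CH4 = 6.194/1 = 6.194
n/ν for H2O = 7.515/1 = 7.515
Smallest n/ν is CH4 → limiting reagent.
n(H2) = (3/1) × 6.194 = 18.58 mol
mass = 18.58 × 2.02 = 37.53 g

37.5 g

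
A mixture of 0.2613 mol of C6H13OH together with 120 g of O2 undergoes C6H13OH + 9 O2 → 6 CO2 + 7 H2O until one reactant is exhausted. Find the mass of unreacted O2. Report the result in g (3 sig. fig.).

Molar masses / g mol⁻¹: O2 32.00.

n(C6H13OH) = 0.2613 mol
n(O2) = 120.0 / 32.00 = 3.750 mol
n/ν for C6H13OH = 0.2613/1 = 0.2613
n/ν for O2 = 3.750/9 = 0.4167
Smallest n/ν is C6H13OH → limiting reagent.
O2 consumed = (9/1) × 0.2613 = 2.352 mol
O2 remaining = 3.750 − 2.352 = 1.398 mol
mass = 1.398 × 32.00 = 44.74 g

44.7 g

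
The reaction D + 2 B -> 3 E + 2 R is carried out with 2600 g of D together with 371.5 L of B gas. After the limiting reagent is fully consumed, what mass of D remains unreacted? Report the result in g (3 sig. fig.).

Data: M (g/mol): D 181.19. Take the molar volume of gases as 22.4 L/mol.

n(D) = 2600 / 181.19 = 14.35 mol
n(B) = 371.5 / 22.4 = 16.58 mol
n/ν for D = 14.35/1 = 14.35
n/ν for B = 16.58/2 = 8.290
Smallest n/ν is B → limiting reagent.
D consumed = (1/2) × 16.58 = 8.290 mol
D remaining = 14.35 − 8.290 = 6.060 mol
mass = 6.060 × 181.19 = 1098 g

1100 g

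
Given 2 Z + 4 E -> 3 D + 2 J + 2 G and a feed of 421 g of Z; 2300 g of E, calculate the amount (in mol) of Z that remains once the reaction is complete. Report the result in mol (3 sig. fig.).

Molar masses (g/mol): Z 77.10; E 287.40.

n(Z) = 421.0 / 77.10 = 5.460 mol
n(E) = 2300 / 287.40 = 8.003 mol
n/ν → Z: 2.730, E: 2.001; E is limiting.
Z consumed = (2/4) × 8.003 = 4.002 mol
Z remaining = 5.460 − 4.002 = 1.458 mol

1.46 mol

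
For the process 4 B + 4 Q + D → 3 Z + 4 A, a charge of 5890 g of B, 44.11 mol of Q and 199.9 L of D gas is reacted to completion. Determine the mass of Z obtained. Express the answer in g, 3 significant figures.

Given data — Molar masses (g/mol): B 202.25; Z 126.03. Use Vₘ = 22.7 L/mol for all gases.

n(B) = 5890 / 202.25 = 29.12 mol
n(Q) = 44.11 mol
n(D) = 199.9 / 22.7 = 8.806 mol
n/ν for B = 29.12/4 = 7.280
n/ν for Q = 44.11/4 = 11.03
n/ν for D = 8.806/1 = 8.806
Smallest n/ν is B → limiting reagent.
n(Z) = (3/4) × 29.12 = 21.84 mol
mass = 21.84 × 126.03 = 2752 g

2750 g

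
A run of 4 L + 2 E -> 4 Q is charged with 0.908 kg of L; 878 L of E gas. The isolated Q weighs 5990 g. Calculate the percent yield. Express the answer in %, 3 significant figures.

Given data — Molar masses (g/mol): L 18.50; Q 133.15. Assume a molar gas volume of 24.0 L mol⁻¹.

91.7 %

n(L) = 0.9080×1000 / 18.50 = 49.08 mol
n(E) = 878.0 / 24.0 = 36.58 mol
n/ν for L = 49.08/4 = 12.27
n/ν for E = 36.58/2 = 18.29
Smallest n/ν is L → limiting reagent.
theoretical n(Q) = (4/4) × 49.08 = 49.08 mol → 6535 g
% yield = 5990 / 6535 × 100 = 91.66 %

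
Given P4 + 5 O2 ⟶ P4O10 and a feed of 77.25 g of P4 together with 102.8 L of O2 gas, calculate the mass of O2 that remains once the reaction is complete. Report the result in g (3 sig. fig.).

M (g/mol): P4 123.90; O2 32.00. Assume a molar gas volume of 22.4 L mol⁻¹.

n(P4) = 77.25 / 123.90 = 0.6235 mol
n(O2) = 102.8 / 22.4 = 4.589 mol
n/ν → P4: 0.6235, O2: 0.9178; P4 is limiting.
O2 consumed = (5/1) × 0.6235 = 3.118 mol
O2 remaining = 4.589 − 3.118 = 1.471 mol
mass = 1.471 × 32.00 = 47.07 g

47.1 g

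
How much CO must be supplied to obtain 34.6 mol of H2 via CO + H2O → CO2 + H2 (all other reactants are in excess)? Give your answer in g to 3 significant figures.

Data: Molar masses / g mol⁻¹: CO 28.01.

969 g

n(H2) = 34.60 mol
n(CO) = (1/1) × 34.60 = 34.60 mol
mass = 34.60 × 28.01 = 969.1 g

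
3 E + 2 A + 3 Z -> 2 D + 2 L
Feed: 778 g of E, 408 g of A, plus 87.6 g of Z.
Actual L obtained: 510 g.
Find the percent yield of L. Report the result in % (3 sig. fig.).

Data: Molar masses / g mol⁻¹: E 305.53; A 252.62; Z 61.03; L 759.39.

70.2 %

n(E) = 778.0 / 305.53 = 2.546 mol
n(A) = 408.0 / 252.62 = 1.615 mol
n(Z) = 87.60 / 61.03 = 1.435 mol
n/ν → E: 0.8487, A: 0.8075, Z: 0.4783; Z is limiting.
theoretical n(L) = (2/3) × 1.435 = 0.9567 mol → 726.5 g
% yield = 510 / 726.5 × 100 = 70.20 %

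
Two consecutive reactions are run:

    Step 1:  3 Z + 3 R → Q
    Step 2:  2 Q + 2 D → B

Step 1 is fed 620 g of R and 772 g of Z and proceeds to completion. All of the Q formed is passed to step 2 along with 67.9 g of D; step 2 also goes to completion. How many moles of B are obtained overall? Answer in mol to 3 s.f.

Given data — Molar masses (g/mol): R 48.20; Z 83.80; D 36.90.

Step 1:
n(R) = 620.0 / 48.20 = 12.86 mol
n(Z) = 772.0 / 83.80 = 9.212 mol
n/ν for R = 12.86/3 = 4.287
n/ν for Z = 9.212/3 = 3.071
Smallest n/ν is Z → limiting reagent.
n(Q) produced = (1/3) × 9.212 = 3.071 mol
Step 2:
n(Q) available = 3.071 mol
n(D) = 67.90 / 36.90 = 1.840 mol
n/ν for Q = 3.071/2 = 1.536
n/ν for D = 1.840/2 = 0.9200
Smallest n/ν is D → limiting reagent.
n(B) = (1/2) × 1.840 = 0.9200 mol

0.920 mol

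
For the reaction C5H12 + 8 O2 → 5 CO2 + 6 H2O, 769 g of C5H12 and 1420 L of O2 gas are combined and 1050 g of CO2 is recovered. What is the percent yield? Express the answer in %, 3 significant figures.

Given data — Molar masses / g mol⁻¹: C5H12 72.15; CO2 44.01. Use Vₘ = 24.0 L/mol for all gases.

n(C5H12) = 769.0 / 72.15 = 10.66 mol
n(O2) = 1420 / 24.0 = 59.17 mol
n/ν → C5H12: 10.66, O2: 7.396; O2 is limiting.
theoretical n(CO2) = (5/8) × 59.17 = 36.98 mol → 1627 g
% yield = 1050 / 1627 × 100 = 64.54 %

64.5 %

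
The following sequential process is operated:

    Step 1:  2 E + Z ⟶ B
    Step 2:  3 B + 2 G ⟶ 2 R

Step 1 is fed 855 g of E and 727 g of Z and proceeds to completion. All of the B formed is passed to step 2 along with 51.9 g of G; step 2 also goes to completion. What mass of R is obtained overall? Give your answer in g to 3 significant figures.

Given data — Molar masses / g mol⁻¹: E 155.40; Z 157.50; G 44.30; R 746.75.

Step 1:
n(E) = 855.0 / 155.40 = 5.502 mol
n(Z) = 727.0 / 157.50 = 4.616 mol
n/ν → E: 2.751, Z: 4.616; E is limiting.
n(B) produced = (1/2) × 5.502 = 2.751 mol
Step 2:
n(B) available = 2.751 mol
n(G) = 51.90 / 44.30 = 1.172 mol
n/ν → B: 0.9170, G: 0.5860; G is limiting.
n(R) = (2/2) × 1.172 = 1.172 mol
mass = 1.172 × 746.75 = 875.2 g

875 g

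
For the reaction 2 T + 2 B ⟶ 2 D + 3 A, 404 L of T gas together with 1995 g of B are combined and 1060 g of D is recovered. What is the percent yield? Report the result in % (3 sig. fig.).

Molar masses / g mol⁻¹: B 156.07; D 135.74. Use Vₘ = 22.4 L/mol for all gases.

n(T) = 404.0 / 22.4 = 18.04 mol
n(B) = 1995 / 156.07 = 12.78 mol
n/ν for T = 18.04/2 = 9.020
n/ν for B = 12.78/2 = 6.390
Smallest n/ν is B → limiting reagent.
theoretical n(D) = (2/2) × 12.78 = 12.78 mol → 1735 g
% yield = 1060 / 1735 × 100 = 61.10 %

61.1 %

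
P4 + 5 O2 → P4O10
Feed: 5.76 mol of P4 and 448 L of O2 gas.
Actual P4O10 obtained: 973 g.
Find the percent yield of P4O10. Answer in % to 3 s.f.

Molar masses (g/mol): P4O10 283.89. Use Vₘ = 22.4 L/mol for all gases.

85.7 %

n(P4) = 5.760 mol
n(O2) = 448.0 / 22.4 = 20.00 mol
n/ν for P4 = 5.760/1 = 5.760
n/ν for O2 = 20.00/5 = 4.000
Smallest n/ν is O2 → limiting reagent.
theoretical n(P4O10) = (1/5) × 20.00 = 4.000 mol → 1136 g
% yield = 973 / 1136 × 100 = 85.65 %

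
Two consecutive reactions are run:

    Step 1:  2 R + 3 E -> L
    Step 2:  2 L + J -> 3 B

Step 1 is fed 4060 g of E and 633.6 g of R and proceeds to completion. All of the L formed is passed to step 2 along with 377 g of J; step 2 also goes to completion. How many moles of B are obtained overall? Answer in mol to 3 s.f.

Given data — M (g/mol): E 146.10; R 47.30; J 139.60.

Step 1:
n(E) = 4060 / 146.10 = 27.79 mol
n(R) = 633.6 / 47.30 = 13.40 mol
n/ν → E: 9.263, R: 6.700; R is limiting.
n(L) produced = (1/2) × 13.40 = 6.700 mol
Step 2:
n(L) available = 6.700 mol
n(J) = 377.0 / 139.60 = 2.701 mol
n/ν → L: 3.350, J: 2.701; J is limiting.
n(B) = (3/1) × 2.701 = 8.103 mol

8.10 mol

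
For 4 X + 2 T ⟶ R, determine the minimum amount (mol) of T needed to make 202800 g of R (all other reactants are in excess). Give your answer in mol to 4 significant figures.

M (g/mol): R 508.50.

797.6 mol

n(R) = 202800 / 508.50 = 398.8 mol
n(T) = (2/1) × 398.8 = 797.6 mol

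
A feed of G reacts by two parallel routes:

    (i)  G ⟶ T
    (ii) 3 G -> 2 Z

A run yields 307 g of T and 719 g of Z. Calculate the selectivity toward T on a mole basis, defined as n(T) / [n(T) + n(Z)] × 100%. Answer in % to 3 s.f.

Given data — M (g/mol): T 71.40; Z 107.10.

n(T) = 307 / 71.40 = 4.300 mol
n(Z) = 719 / 107.10 = 6.713 mol
selectivity = 4.300/(4.300+6.713) × 100 = 39.04 %

39.0 %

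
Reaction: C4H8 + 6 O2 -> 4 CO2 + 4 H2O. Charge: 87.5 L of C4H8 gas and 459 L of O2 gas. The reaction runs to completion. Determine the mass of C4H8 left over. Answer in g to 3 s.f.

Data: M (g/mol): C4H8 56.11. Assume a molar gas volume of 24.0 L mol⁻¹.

25.7 g

n(C4H8) = 87.50 / 24.0 = 3.646 mol
n(O2) = 459.0 / 24.0 = 19.13 mol
n/ν → C4H8: 3.646, O2: 3.188; O2 is limiting.
C4H8 consumed = (1/6) × 19.13 = 3.188 mol
C4H8 remaining = 3.646 − 3.188 = 0.4580 mol
mass = 0.4580 × 56.11 = 25.70 g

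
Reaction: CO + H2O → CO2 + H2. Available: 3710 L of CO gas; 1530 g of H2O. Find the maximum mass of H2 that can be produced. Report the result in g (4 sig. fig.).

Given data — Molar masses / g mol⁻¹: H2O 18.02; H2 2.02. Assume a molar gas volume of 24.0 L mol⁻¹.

n(CO) = 3710 / 24.0 = 154.6 mol
n(H2O) = 1530 / 18.02 = 84.91 mol
n/ν for CO = 154.6/1 = 154.6
n/ν for H2O = 84.91/1 = 84.91
Smallest n/ν is H2O → limiting reagent.
n(H2) = (1/1) × 84.91 = 84.91 mol
mass = 84.91 × 2.02 = 171.5 g

171.5 g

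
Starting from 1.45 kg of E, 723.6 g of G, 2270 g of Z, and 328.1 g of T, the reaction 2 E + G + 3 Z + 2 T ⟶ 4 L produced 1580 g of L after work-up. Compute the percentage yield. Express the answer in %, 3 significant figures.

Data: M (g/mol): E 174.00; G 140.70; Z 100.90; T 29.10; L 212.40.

44.6 %

n(E) = 1.450×1000 / 174.00 = 8.333 mol
n(G) = 723.6 / 140.70 = 5.143 mol
n(Z) = 2270 / 100.90 = 22.50 mol
n(T) = 328.1 / 29.10 = 11.27 mol
n/ν for E = 8.333/2 = 4.167
n/ν for G = 5.143/1 = 5.143
n/ν for Z = 22.50/3 = 7.500
n/ν for T = 11.27/2 = 5.635
Smallest n/ν is E → limiting reagent.
theoretical n(L) = (4/2) × 8.333 = 16.67 mol → 3541 g
% yield = 1580 / 3541 × 100 = 44.62 %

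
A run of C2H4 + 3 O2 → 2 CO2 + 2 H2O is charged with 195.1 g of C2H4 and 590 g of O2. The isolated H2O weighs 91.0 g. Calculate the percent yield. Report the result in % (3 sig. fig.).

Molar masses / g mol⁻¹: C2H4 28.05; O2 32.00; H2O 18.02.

n(C2H4) = 195.1 / 28.05 = 6.955 mol
n(O2) = 590.0 / 32.00 = 18.44 mol
n/ν for C2H4 = 6.955/1 = 6.955
n/ν for O2 = 18.44/3 = 6.147
Smallest n/ν is O2 → limiting reagent.
theoretical n(H2O) = (2/3) × 18.44 = 12.29 mol → 221.5 g
% yield = 91.0 / 221.5 × 100 = 41.08 %

41.1 %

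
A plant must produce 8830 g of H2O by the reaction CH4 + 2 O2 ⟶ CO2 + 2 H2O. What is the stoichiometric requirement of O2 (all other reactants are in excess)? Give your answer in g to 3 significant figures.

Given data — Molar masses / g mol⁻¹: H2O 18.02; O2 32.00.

n(H2O) = 8830 / 18.02 = 490.0 mol
n(O2) = (2/2) × 490.0 = 490.0 mol
mass = 490.0 × 32.00 = 15680 g

15700 g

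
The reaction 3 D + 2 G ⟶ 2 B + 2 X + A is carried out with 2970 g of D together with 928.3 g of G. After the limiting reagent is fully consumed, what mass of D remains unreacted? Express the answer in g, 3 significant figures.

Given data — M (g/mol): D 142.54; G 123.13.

n(D) = 2970 / 142.54 = 20.84 mol
n(G) = 928.3 / 123.13 = 7.539 mol
n/ν → D: 6.947, G: 3.770; G is limiting.
D consumed = (3/2) × 7.539 = 11.31 mol
D remaining = 20.84 − 11.31 = 9.530 mol
mass = 9.530 × 142.54 = 1358 g

1360 g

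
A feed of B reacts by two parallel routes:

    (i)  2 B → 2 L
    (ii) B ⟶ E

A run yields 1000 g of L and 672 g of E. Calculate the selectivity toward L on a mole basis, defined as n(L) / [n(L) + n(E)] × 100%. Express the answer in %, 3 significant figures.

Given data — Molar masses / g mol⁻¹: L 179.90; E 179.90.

59.8 %

n(L) = 1000 / 179.90 = 5.559 mol
n(E) = 672 / 179.90 = 3.735 mol
selectivity = 5.559/(5.559+3.735) × 100 = 59.81 %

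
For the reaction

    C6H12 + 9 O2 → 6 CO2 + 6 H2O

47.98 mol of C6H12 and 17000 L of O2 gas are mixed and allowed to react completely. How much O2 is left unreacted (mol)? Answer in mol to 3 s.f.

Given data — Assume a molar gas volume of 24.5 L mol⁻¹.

262 mol

n(C6H12) = 47.98 mol
n(O2) = 17000 / 24.5 = 693.9 mol
n/ν for C6H12 = 47.98/1 = 47.98
n/ν for O2 = 693.9/9 = 77.10
Smallest n/ν is C6H12 → limiting reagent.
O2 consumed = (9/1) × 47.98 = 431.8 mol
O2 remaining = 693.9 − 431.8 = 262.1 mol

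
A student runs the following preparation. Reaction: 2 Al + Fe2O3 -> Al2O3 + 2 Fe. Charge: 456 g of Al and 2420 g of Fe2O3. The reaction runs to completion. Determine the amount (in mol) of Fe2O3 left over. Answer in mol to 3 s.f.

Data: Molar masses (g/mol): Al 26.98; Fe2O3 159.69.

6.70 mol

n(Al) = 456.0 / 26.98 = 16.90 mol
n(Fe2O3) = 2420 / 159.69 = 15.15 mol
n/ν → Al: 8.450, Fe2O3: 15.15; Al is limiting.
Fe2O3 consumed = (1/2) × 16.90 = 8.450 mol
Fe2O3 remaining = 15.15 − 8.450 = 6.700 mol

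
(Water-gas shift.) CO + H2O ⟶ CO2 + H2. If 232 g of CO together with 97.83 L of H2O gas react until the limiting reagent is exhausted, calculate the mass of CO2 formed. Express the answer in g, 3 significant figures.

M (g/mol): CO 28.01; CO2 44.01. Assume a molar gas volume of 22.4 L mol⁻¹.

n(CO) = 232.0 / 28.01 = 8.283 mol
n(H2O) = 97.83 / 22.4 = 4.367 mol
n/ν → CO: 8.283, H2O: 4.367; H2O is limiting.
n(CO2) = (1/1) × 4.367 = 4.367 mol
mass = 4.367 × 44.01 = 192.2 g

192 g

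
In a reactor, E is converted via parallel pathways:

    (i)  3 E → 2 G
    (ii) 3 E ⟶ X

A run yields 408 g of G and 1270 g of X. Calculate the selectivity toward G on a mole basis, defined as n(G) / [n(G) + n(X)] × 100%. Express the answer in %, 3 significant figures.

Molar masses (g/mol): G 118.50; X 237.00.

n(G) = 408 / 118.50 = 3.443 mol
n(X) = 1270 / 237.00 = 5.359 mol
selectivity = 3.443/(3.443+5.359) × 100 = 39.12 %

39.1 %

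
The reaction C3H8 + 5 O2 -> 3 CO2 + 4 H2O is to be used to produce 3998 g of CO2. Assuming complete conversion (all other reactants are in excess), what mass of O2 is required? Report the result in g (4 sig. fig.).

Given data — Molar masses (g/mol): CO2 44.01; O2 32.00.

4845 g

n(CO2) = 3998 / 44.01 = 90.84 mol
n(O2) = (5/3) × 90.84 = 151.4 mol
mass = 151.4 × 32.00 = 4845 g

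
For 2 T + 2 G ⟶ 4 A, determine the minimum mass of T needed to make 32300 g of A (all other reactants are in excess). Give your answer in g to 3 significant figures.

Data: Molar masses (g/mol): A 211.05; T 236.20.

18100 g

n(A) = 32300 / 211.05 = 153.0 mol
n(T) = (2/4) × 153.0 = 76.50 mol
mass = 76.50 × 236.20 = 18070 g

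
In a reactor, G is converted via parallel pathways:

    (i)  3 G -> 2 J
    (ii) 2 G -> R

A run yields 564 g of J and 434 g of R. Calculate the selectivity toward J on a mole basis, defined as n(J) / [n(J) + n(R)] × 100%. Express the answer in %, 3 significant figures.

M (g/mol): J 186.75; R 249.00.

n(J) = 564 / 186.75 = 3.020 mol
n(R) = 434 / 249.00 = 1.743 mol
selectivity = 3.020/(3.020+1.743) × 100 = 63.41 %

63.4 %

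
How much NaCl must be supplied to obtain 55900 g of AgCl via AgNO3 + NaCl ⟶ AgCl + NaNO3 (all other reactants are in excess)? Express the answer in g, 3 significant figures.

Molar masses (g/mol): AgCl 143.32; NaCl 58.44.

n(AgCl) = 55900 / 143.32 = 390.0 mol
n(NaCl) = (1/1) × 390.0 = 390.0 mol
mass = 390.0 × 58.44 = 22790 g

22800 g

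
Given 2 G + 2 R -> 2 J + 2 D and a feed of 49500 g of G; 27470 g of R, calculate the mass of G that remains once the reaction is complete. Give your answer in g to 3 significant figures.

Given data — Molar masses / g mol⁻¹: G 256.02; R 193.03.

n(G) = 49500 / 256.02 = 193.3 mol
n(R) = 27470 / 193.03 = 142.3 mol
n/ν for G = 193.3/2 = 96.65
n/ν for R = 142.3/2 = 71.15
Smallest n/ν is R → limiting reagent.
G consumed = (2/2) × 142.3 = 142.3 mol
G remaining = 193.3 − 142.3 = 51.00 mol
mass = 51.00 × 256.02 = 13060 g

13100 g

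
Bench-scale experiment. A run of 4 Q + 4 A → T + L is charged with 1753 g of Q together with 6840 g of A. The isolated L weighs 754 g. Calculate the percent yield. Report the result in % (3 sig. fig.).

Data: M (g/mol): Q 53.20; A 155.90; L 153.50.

n(Q) = 1753 / 53.20 = 32.95 mol
n(A) = 6840 / 155.90 = 43.87 mol
n/ν for Q = 32.95/4 = 8.238
n/ν for A = 43.87/4 = 10.97
Smallest n/ν is Q → limiting reagent.
theoretical n(L) = (1/4) × 32.95 = 8.238 mol → 1265 g
% yield = 754 / 1265 × 100 = 59.60 %

59.6 %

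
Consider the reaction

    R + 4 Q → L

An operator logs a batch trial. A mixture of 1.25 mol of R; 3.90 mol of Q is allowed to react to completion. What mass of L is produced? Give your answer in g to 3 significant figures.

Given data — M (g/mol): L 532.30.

n(R) = 1.250 mol
n(Q) = 3.900 mol
n/ν for R = 1.250/1 = 1.250
n/ν for Q = 3.900/4 = 0.9750
Smallest n/ν is Q → limiting reagent.
n(L) = (1/4) × 3.900 = 0.9750 mol
mass = 0.9750 × 532.30 = 519.0 g

519 g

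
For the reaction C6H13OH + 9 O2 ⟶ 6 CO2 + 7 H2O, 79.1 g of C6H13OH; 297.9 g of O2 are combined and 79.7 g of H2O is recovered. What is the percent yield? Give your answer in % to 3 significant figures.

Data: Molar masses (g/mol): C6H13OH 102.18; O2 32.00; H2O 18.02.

n(C6H13OH) = 79.10 / 102.18 = 0.7741 mol
n(O2) = 297.9 / 32.00 = 9.309 mol
n/ν → C6H13OH: 0.7741, O2: 1.034; C6H13OH is limiting.
theoretical n(H2O) = (7/1) × 0.7741 = 5.419 mol → 97.65 g
% yield = 79.7 / 97.65 × 100 = 81.62 %

81.6 %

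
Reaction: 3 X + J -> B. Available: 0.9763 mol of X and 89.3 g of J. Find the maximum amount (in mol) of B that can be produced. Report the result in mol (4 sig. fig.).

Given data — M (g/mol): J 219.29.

n(X) = 0.9763 mol
n(J) = 89.30 / 219.29 = 0.4072 mol
n/ν for X = 0.9763/3 = 0.3254
n/ν for J = 0.4072/1 = 0.4072
Smallest n/ν is X → limiting reagent.
n(B) = (1/3) × 0.9763 = 0.3254 mol

0.3254 mol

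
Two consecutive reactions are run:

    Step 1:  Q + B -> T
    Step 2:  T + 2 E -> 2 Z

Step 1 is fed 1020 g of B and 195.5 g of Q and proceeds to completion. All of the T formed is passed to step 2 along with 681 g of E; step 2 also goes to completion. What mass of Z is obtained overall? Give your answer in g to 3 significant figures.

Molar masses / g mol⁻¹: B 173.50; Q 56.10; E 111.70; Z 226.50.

Step 1:
n(B) = 1020 / 173.50 = 5.879 mol
n(Q) = 195.5 / 56.10 = 3.485 mol
n/ν for B = 5.879/1 = 5.879
n/ν for Q = 3.485/1 = 3.485
Smallest n/ν is Q → limiting reagent.
n(T) produced = (1/1) × 3.485 = 3.485 mol
Step 2:
n(T) available = 3.485 mol
n(E) = 681.0 / 111.70 = 6.097 mol
n/ν for T = 3.485/1 = 3.485
n/ν for E = 6.097/2 = 3.049
Smallest n/ν is E → limiting reagent.
n(Z) = (2/2) × 6.097 = 6.097 mol
mass = 6.097 × 226.50 = 1381 g

1380 g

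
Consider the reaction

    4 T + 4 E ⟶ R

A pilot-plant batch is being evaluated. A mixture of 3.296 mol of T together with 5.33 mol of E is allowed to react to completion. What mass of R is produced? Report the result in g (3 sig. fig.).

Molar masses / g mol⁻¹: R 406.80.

335 g

n(T) = 3.296 mol
n(E) = 5.330 mol
n/ν → T: 0.8240, E: 1.333; T is limiting.
n(R) = (1/4) × 3.296 = 0.8240 mol
mass = 0.8240 × 406.80 = 335.2 g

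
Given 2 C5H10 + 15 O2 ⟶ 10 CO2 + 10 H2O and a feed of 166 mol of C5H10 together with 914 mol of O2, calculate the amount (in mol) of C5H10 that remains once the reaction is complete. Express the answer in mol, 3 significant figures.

n(C5H10) = 166.0 mol
n(O2) = 914.0 mol
n/ν → C5H10: 83.00, O2: 60.93; O2 is limiting.
C5H10 consumed = (2/15) × 914.0 = 121.9 mol
C5H10 remaining = 166.0 − 121.9 = 44.10 mol

44.1 mol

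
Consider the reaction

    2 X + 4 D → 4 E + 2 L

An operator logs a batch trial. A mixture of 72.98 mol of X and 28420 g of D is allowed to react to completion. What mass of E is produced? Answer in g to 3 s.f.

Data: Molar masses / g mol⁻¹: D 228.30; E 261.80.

32600 g

n(X) = 72.98 mol
n(D) = 28420 / 228.30 = 124.5 mol
n/ν for X = 72.98/2 = 36.49
n/ν for D = 124.5/4 = 31.13
Smallest n/ν is D → limiting reagent.
n(E) = (4/4) × 124.5 = 124.5 mol
mass = 124.5 × 261.80 = 32590 g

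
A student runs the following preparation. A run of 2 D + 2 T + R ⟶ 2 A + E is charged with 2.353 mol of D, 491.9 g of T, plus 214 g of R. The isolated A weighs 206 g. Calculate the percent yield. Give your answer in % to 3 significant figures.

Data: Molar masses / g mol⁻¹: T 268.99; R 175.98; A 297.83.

37.8 %

n(D) = 2.353 mol
n(T) = 491.9 / 268.99 = 1.829 mol
n(R) = 214.0 / 175.98 = 1.216 mol
n/ν → D: 1.177, T: 0.9145, R: 1.216; T is limiting.
theoretical n(A) = (2/2) × 1.829 = 1.829 mol → 544.7 g
% yield = 206 / 544.7 × 100 = 37.82 %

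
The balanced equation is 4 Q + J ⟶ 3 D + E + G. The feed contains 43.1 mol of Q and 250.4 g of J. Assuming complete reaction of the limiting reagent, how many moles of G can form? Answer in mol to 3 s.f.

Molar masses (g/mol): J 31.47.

n(Q) = 43.10 mol
n(J) = 250.4 / 31.47 = 7.957 mol
n/ν → Q: 10.78, J: 7.957; J is limiting.
n(G) = (1/1) × 7.957 = 7.957 mol

7.96 mol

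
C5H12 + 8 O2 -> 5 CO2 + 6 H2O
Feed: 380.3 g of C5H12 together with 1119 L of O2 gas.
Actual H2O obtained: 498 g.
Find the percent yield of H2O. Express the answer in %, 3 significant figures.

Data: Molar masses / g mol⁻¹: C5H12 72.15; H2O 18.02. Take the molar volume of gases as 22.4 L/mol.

87.4 %

n(C5H12) = 380.3 / 72.15 = 5.271 mol
n(O2) = 1119 / 22.4 = 49.96 mol
n/ν → C5H12: 5.271, O2: 6.245; C5H12 is limiting.
theoretical n(H2O) = (6/1) × 5.271 = 31.63 mol → 570.0 g
% yield = 498 / 570.0 × 100 = 87.37 %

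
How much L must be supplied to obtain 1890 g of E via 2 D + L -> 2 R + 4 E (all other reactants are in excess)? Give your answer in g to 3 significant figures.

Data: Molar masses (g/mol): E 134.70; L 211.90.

n(E) = 1890 / 134.70 = 14.03 mol
n(L) = (1/4) × 14.03 = 3.508 mol
mass = 3.508 × 211.90 = 743.3 g

743 g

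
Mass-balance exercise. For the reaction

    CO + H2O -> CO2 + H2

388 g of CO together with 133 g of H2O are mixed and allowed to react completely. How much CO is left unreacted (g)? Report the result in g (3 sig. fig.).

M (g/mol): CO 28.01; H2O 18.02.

n(CO) = 388.0 / 28.01 = 13.85 mol
n(H2O) = 133.0 / 18.02 = 7.381 mol
n/ν → CO: 13.85, H2O: 7.381; H2O is limiting.
CO consumed = (1/1) × 7.381 = 7.381 mol
CO remaining = 13.85 − 7.381 = 6.469 mol
mass = 6.469 × 28.01 = 181.2 g

181 g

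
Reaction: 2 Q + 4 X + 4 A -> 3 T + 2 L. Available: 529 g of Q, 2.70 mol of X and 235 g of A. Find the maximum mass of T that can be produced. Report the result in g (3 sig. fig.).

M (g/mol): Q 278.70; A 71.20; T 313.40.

n(Q) = 529.0 / 278.70 = 1.898 mol
n(X) = 2.700 mol
n(A) = 235.0 / 71.20 = 3.301 mol
n/ν for Q = 1.898/2 = 0.9490
n/ν for X = 2.700/4 = 0.6750
n/ν for A = 3.301/4 = 0.8253
Smallest n/ν is X → limiting reagent.
n(T) = (3/4) × 2.700 = 2.025 mol
mass = 2.025 × 313.40 = 634.6 g

635 g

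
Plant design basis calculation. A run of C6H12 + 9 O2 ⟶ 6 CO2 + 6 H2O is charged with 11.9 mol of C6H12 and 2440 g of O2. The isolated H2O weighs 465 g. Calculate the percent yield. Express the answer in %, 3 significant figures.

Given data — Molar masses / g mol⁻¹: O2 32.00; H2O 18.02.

50.8 %

n(C6H12) = 11.90 mol
n(O2) = 2440 / 32.00 = 76.25 mol
n/ν for C6H12 = 11.90/1 = 11.90
n/ν for O2 = 76.25/9 = 8.472
Smallest n/ν is O2 → limiting reagent.
theoretical n(H2O) = (6/9) × 76.25 = 50.83 mol → 916.0 g
% yield = 465 / 916.0 × 100 = 50.76 %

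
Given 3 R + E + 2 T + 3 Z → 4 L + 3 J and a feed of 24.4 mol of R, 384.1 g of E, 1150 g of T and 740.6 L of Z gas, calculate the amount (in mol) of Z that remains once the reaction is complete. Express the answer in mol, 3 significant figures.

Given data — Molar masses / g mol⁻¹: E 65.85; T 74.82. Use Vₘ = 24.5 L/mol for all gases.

12.7 mol

n(R) = 24.40 mol
n(E) = 384.1 / 65.85 = 5.833 mol
n(T) = 1150 / 74.82 = 15.37 mol
n(Z) = 740.6 / 24.5 = 30.23 mol
n/ν → R: 8.133, E: 5.833, T: 7.685, Z: 10.08; E is limiting.
Z consumed = (3/1) × 5.833 = 17.50 mol
Z remaining = 30.23 − 17.50 = 12.73 mol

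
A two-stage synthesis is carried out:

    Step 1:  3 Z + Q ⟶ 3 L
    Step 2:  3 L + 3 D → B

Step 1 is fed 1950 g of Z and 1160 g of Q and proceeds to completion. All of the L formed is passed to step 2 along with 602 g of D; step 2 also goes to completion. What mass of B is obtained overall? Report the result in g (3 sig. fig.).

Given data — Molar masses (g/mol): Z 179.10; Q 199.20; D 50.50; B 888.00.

Step 1:
n(Z) = 1950 / 179.10 = 10.89 mol
n(Q) = 1160 / 199.20 = 5.823 mol
n/ν for Z = 10.89/3 = 3.630
n/ν for Q = 5.823/1 = 5.823
Smallest n/ν is Z → limiting reagent.
n(L) produced = (3/3) × 10.89 = 10.89 mol
Step 2:
n(L) available = 10.89 mol
n(D) = 602.0 / 50.50 = 11.92 mol
n/ν for L = 10.89/3 = 3.630
n/ν for D = 11.92/3 = 3.973
Smallest n/ν is L → limiting reagent.
n(B) = (1/3) × 10.89 = 3.630 mol
mass = 3.630 × 888.00 = 3223 g

3220 g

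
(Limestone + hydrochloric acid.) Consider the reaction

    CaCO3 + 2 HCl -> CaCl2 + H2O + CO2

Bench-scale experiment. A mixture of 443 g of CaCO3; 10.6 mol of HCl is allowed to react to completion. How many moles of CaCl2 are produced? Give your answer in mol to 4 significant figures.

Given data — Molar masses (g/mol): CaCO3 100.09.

n(CaCO3) = 443.0 / 100.09 = 4.426 mol
n(HCl) = 10.60 mol
n/ν → CaCO3: 4.426, HCl: 5.300; CaCO3 is limiting.
n(CaCl2) = (1/1) × 4.426 = 4.426 mol

4.426 mol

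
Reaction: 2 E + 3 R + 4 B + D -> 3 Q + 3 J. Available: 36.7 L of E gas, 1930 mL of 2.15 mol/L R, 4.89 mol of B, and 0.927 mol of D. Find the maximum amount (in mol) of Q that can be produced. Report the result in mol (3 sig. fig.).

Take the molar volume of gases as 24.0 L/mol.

2.29 mol

n(E) = 36.70 / 24.0 = 1.529 mol
n(R) = 2.15 × 1930/1000 = 4.150 mol
n(B) = 4.890 mol
n(D) = 0.9270 mol
n/ν for E = 1.529/2 = 0.7645
n/ν for R = 4.150/3 = 1.383
n/ν for B = 4.890/4 = 1.223
n/ν for D = 0.9270/1 = 0.9270
Smallest n/ν is E → limiting reagent.
n(Q) = (3/2) × 1.529 = 2.294 mol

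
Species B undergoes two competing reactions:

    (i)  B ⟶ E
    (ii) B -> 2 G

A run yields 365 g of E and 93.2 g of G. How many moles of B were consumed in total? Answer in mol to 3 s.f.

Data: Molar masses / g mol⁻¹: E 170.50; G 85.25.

n(E) = 365 / 170.50 = 2.141 mol
n(G) = 93.2 / 85.25 = 1.093 mol
n(B) via (i) = (1/1)×2.141 = 2.141 mol
n(B) via (ii) = (1/2)×1.093 = 0.5465 mol
total n(B) = 2.141 + 0.5465 = 2.688 mol

2.69 mol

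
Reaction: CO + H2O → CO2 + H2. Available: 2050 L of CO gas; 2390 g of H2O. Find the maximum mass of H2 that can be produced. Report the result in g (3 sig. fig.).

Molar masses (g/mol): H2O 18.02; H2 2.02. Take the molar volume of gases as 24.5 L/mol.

n(CO) = 2050 / 24.5 = 83.67 mol
n(H2O) = 2390 / 18.02 = 132.6 mol
n/ν → CO: 83.67, H2O: 132.6; CO is limiting.
n(H2) = (1/1) × 83.67 = 83.67 mol
mass = 83.67 × 2.02 = 169.0 g

169 g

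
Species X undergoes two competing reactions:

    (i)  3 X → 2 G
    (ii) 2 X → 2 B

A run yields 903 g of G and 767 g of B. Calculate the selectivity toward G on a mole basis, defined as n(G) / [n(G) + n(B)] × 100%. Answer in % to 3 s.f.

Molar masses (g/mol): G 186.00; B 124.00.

44.0 %

n(G) = 903 / 186.00 = 4.855 mol
n(B) = 767 / 124.00 = 6.185 mol
selectivity = 4.855/(4.855+6.185) × 100 = 43.98 %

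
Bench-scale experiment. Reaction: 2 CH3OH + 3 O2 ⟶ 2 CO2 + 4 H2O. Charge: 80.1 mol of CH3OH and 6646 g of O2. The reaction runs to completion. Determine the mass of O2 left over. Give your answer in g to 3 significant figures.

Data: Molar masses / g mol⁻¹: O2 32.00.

2800 g

n(CH3OH) = 80.10 mol
n(O2) = 6646 / 32.00 = 207.7 mol
n/ν for CH3OH = 80.10/2 = 40.05
n/ν for O2 = 207.7/3 = 69.23
Smallest n/ν is CH3OH → limiting reagent.
O2 consumed = (3/2) × 80.10 = 120.2 mol
O2 remaining = 207.7 − 120.2 = 87.50 mol
mass = 87.50 × 32.00 = 2800 g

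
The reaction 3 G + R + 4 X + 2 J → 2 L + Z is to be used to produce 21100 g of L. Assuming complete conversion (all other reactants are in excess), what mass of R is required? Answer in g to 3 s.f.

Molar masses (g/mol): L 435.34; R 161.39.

3910 g

n(L) = 21100 / 435.34 = 48.47 mol
n(R) = (1/2) × 48.47 = 24.24 mol
mass = 24.24 × 161.39 = 3912 g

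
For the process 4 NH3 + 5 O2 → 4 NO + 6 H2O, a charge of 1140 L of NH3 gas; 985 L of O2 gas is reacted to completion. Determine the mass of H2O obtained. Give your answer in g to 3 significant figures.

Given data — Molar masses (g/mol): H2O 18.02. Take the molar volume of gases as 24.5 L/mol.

n(NH3) = 1140 / 24.5 = 46.53 mol
n(O2) = 985.0 / 24.5 = 40.20 mol
n/ν for NH3 = 46.53/4 = 11.63
n/ν for O2 = 40.20/5 = 8.040
Smallest n/ν is O2 → limiting reagent.
n(H2O) = (6/5) × 40.20 = 48.24 mol
mass = 48.24 × 18.02 = 869.3 g

869 g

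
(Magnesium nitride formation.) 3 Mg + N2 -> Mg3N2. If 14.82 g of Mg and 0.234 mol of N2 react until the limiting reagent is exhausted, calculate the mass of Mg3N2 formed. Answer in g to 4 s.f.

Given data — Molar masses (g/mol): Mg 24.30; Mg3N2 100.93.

20.52 g

n(Mg) = 14.82 / 24.30 = 0.6099 mol
n(N2) = 0.2340 mol
n/ν for Mg = 0.6099/3 = 0.2033
n/ν for N2 = 0.2340/1 = 0.2340
Smallest n/ν is Mg → limiting reagent.
n(Mg3N2) = (1/3) × 0.6099 = 0.2033 mol
mass = 0.2033 × 100.93 = 20.52 g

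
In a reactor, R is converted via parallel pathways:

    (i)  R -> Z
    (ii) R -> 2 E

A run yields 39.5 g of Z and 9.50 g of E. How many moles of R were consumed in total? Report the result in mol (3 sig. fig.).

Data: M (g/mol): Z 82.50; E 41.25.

0.594 mol

n(Z) = 39.5 / 82.50 = 0.4788 mol
n(E) = 9.50 / 41.25 = 0.2303 mol
n(R) via (i) = (1/1)×0.4788 = 0.4788 mol
n(R) via (ii) = (1/2)×0.2303 = 0.1152 mol
total n(R) = 0.4788 + 0.1152 = 0.5940 mol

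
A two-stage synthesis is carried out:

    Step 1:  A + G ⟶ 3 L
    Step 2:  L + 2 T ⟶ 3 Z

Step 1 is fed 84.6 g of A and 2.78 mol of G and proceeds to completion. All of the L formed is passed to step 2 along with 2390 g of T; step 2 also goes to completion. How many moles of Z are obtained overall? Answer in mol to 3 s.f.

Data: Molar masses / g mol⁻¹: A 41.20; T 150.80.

Step 1:
n(A) = 84.60 / 41.20 = 2.053 mol
n(G) = 2.780 mol
n/ν for A = 2.053/1 = 2.053
n/ν for G = 2.780/1 = 2.780
Smallest n/ν is A → limiting reagent.
n(L) produced = (3/1) × 2.053 = 6.159 mol
Step 2:
n(L) available = 6.159 mol
n(T) = 2390 / 150.80 = 15.85 mol
n/ν for L = 6.159/1 = 6.159
n/ν for T = 15.85/2 = 7.925
Smallest n/ν is L → limiting reagent.
n(Z) = (3/1) × 6.159 = 18.48 mol

18.5 mol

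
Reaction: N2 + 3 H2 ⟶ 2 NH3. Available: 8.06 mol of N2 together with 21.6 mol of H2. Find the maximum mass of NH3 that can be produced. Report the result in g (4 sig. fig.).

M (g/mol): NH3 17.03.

245.2 g

n(N2) = 8.060 mol
n(H2) = 21.60 mol
n/ν for N2 = 8.060/1 = 8.060
n/ν for H2 = 21.60/3 = 7.200
Smallest n/ν is H2 → limiting reagent.
n(NH3) = (2/3) × 21.60 = 14.40 mol
mass = 14.40 × 17.03 = 245.2 g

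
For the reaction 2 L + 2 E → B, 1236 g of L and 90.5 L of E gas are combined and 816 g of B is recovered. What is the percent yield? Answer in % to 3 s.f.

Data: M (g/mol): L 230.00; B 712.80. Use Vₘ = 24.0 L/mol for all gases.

n(L) = 1236 / 230.00 = 5.374 mol
n(E) = 90.50 / 24.0 = 3.771 mol
n/ν → L: 2.687, E: 1.886; E is limiting.
theoretical n(B) = (1/2) × 3.771 = 1.886 mol → 1344 g
% yield = 816 / 1344 × 100 = 60.71 %

60.7 %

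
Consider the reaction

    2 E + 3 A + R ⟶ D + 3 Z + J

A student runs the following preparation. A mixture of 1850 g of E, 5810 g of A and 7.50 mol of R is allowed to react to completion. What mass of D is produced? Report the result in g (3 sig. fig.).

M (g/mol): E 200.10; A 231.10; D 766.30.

n(E) = 1850 / 200.10 = 9.245 mol
n(A) = 5810 / 231.10 = 25.14 mol
n(R) = 7.500 mol
n/ν for E = 9.245/2 = 4.623
n/ν for A = 25.14/3 = 8.380
n/ν for R = 7.500/1 = 7.500
Smallest n/ν is E → limiting reagent.
n(D) = (1/2) × 9.245 = 4.623 mol
mass = 4.623 × 766.30 = 3543 g

3540 g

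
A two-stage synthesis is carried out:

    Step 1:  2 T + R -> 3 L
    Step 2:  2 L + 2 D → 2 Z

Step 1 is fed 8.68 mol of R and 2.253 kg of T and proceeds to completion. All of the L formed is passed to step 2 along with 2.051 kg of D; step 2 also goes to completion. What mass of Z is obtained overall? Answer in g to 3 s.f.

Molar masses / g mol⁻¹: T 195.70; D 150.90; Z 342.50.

Step 1:
n(R) = 8.680 mol
n(T) = 2.253×1000 / 195.70 = 11.51 mol
n/ν for R = 8.680/1 = 8.680
n/ν for T = 11.51/2 = 5.755
Smallest n/ν is T → limiting reagent.
n(L) produced = (3/2) × 11.51 = 17.27 mol
Step 2:
n(L) available = 17.27 mol
n(D) = 2.051×1000 / 150.90 = 13.59 mol
n/ν for L = 17.27/2 = 8.635
n/ν for D = 13.59/2 = 6.795
Smallest n/ν is D → limiting reagent.
n(Z) = (2/2) × 13.59 = 13.59 mol
mass = 13.59 × 342.50 = 4655 g

4660 g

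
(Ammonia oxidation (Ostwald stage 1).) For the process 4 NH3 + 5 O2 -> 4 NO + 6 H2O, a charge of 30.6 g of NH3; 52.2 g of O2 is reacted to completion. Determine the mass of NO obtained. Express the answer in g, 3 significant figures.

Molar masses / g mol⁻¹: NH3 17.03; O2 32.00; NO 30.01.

n(NH3) = 30.60 / 17.03 = 1.797 mol
n(O2) = 52.20 / 32.00 = 1.631 mol
n/ν for NH3 = 1.797/4 = 0.4493
n/ν for O2 = 1.631/5 = 0.3262
Smallest n/ν is O2 → limiting reagent.
n(NO) = (4/5) × 1.631 = 1.305 mol
mass = 1.305 × 30.01 = 39.16 g

39.2 g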